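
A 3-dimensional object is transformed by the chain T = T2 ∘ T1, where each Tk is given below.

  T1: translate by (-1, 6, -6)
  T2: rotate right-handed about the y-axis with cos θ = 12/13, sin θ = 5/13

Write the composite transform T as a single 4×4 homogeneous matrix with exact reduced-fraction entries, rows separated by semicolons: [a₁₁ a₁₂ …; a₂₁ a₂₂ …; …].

T1 = [1 0 0 -1; 0 1 0 6; 0 0 1 -6; 0 0 0 1]
T2·T1 = [12/13 0 5/13 -42/13; 0 1 0 6; -5/13 0 12/13 -67/13; 0 0 0 1]

T = [12/13 0 5/13 -42/13; 0 1 0 6; -5/13 0 12/13 -67/13; 0 0 0 1]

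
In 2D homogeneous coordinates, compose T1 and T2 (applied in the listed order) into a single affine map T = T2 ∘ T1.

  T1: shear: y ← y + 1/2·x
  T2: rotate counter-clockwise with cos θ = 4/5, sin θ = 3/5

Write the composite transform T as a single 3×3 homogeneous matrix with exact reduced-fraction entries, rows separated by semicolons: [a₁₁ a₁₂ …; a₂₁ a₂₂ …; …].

T = [1/2 -3/5 0; 1 4/5 0; 0 0 1]

T1 = [1 0 0; 1/2 1 0; 0 0 1]
T2·T1 = [1/2 -3/5 0; 1 4/5 0; 0 0 1]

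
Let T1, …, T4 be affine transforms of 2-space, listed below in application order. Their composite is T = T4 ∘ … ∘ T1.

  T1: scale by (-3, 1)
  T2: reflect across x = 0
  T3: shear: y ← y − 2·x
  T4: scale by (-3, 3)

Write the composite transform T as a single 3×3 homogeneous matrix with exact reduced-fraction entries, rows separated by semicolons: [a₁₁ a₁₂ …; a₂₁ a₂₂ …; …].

T = [-9 0 0; -18 3 0; 0 0 1]

T1 = [-3 0 0; 0 1 0; 0 0 1]
T2·T1 = [3 0 0; 0 1 0; 0 0 1]
T3·…·T1 = [3 0 0; -6 1 0; 0 0 1]
T4·…·T1 = [-9 0 0; -18 3 0; 0 0 1]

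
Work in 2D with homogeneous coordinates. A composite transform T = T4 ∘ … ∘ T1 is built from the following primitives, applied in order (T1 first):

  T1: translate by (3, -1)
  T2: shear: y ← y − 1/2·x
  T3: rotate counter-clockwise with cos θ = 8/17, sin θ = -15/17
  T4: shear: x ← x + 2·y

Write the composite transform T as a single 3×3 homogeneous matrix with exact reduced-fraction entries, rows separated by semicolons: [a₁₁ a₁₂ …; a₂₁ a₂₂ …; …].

T1 = [1 0 3; 0 1 -1; 0 0 1]
T2·T1 = [1 0 3; -1/2 1 -5/2; 0 0 1]
T3·…·T1 = [1/34 15/17 -27/34; -19/17 8/17 -65/17; 0 0 1]
T4·…·T1 = [-75/34 31/17 -287/34; -19/17 8/17 -65/17; 0 0 1]

T = [-75/34 31/17 -287/34; -19/17 8/17 -65/17; 0 0 1]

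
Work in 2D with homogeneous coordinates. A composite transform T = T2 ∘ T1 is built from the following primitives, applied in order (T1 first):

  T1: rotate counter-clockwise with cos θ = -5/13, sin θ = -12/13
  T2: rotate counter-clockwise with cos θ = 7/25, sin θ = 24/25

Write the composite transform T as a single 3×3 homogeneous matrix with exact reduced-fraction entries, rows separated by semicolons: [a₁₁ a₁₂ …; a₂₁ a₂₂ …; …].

T = [253/325 204/325 0; -204/325 253/325 0; 0 0 1]

T1 = [-5/13 12/13 0; -12/13 -5/13 0; 0 0 1]
T2·T1 = [253/325 204/325 0; -204/325 253/325 0; 0 0 1]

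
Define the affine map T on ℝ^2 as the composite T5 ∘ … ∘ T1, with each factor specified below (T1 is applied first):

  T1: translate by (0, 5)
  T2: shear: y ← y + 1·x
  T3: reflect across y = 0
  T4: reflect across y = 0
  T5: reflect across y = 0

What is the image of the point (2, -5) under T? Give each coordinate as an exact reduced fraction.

T(p) = (2, -2)

T1 translate by (0, 5): (2, -5) → (2, 0)
T2 shear: y ← y + 1·x: (2, 0) → (2, 2)
T3 reflect across y = 0: (2, 2) → (2, -2)
T4 reflect across y = 0: (2, -2) → (2, 2)
T5 reflect across y = 0: (2, 2) → (2, -2)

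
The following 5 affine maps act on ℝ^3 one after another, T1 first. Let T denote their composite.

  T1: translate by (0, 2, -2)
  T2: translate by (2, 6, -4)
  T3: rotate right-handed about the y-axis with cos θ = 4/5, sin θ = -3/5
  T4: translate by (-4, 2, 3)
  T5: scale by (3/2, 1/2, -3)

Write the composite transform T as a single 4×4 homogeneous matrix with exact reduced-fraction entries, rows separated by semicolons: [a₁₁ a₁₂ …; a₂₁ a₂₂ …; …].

T = [6/5 0 -9/10 9/5; 0 1/2 0 5; -9/5 0 -12/5 9/5; 0 0 0 1]

T1 = [1 0 0 0; 0 1 0 2; 0 0 1 -2; 0 0 0 1]
T2·T1 = [1 0 0 2; 0 1 0 8; 0 0 1 -6; 0 0 0 1]
T3·…·T1 = [4/5 0 -3/5 26/5; 0 1 0 8; 3/5 0 4/5 -18/5; 0 0 0 1]
T4·…·T1 = [4/5 0 -3/5 6/5; 0 1 0 10; 3/5 0 4/5 -3/5; 0 0 0 1]
T5·…·T1 = [6/5 0 -9/10 9/5; 0 1/2 0 5; -9/5 0 -12/5 9/5; 0 0 0 1]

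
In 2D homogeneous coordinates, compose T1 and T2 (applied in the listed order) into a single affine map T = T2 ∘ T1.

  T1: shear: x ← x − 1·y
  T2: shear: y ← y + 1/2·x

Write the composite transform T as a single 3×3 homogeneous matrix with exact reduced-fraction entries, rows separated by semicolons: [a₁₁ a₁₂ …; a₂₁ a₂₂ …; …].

T1 = [1 -1 0; 0 1 0; 0 0 1]
T2·T1 = [1 -1 0; 1/2 1/2 0; 0 0 1]

T = [1 -1 0; 1/2 1/2 0; 0 0 1]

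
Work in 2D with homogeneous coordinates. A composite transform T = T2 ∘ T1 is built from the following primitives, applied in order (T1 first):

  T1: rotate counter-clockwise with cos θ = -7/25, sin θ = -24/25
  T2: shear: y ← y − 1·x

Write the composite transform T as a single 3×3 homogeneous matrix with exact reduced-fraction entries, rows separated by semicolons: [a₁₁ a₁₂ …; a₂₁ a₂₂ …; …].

T1 = [-7/25 24/25 0; -24/25 -7/25 0; 0 0 1]
T2·T1 = [-7/25 24/25 0; -17/25 -31/25 0; 0 0 1]

T = [-7/25 24/25 0; -17/25 -31/25 0; 0 0 1]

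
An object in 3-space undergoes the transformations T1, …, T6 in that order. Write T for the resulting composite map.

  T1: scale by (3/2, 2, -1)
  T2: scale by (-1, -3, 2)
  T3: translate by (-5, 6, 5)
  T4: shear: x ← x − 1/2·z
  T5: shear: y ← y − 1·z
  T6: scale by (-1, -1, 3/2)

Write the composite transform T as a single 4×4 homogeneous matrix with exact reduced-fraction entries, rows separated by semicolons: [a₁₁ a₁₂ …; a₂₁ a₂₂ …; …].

T = [3/2 0 -1 15/2; 0 6 -2 -1; 0 0 -3 15/2; 0 0 0 1]

T1 = [3/2 0 0 0; 0 2 0 0; 0 0 -1 0; 0 0 0 1]
T2·T1 = [-3/2 0 0 0; 0 -6 0 0; 0 0 -2 0; 0 0 0 1]
T3·…·T1 = [-3/2 0 0 -5; 0 -6 0 6; 0 0 -2 5; 0 0 0 1]
T4·…·T1 = [-3/2 0 1 -15/2; 0 -6 0 6; 0 0 -2 5; 0 0 0 1]
T5·…·T1 = [-3/2 0 1 -15/2; 0 -6 2 1; 0 0 -2 5; 0 0 0 1]
T6·…·T1 = [3/2 0 -1 15/2; 0 6 -2 -1; 0 0 -3 15/2; 0 0 0 1]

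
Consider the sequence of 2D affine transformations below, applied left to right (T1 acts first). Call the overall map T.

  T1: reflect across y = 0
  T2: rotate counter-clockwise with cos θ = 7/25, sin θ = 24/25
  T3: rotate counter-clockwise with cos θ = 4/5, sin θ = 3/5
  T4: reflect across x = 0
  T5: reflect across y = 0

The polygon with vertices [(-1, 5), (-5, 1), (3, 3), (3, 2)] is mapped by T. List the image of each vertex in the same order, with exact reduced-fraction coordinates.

image vertices: (-629/125, -103/125), (-337/125, 541/125), (-219/125, -483/125), (-102/125, -439/125)

T1 reflect across y = 0: (-1, 5) → (-1, -5); (-5, 1) → (-5, -1); (3, 3) → (3, -3); (3, 2) → (3, -2)
T2 rotate counter-clockwise with cos θ = 7/25, sin θ = 24/25: (-1, -5) → (113/25, -59/25); (-5, -1) → (-11/25, -127/25); (3, -3) → (93/25, 51/25); (3, -2) → (69/25, 58/25)
T3 rotate counter-clockwise with cos θ = 4/5, sin θ = 3/5: (113/25, -59/25) → (629/125, 103/125); (-11/25, -127/25) → (337/125, -541/125); (93/25, 51/25) → (219/125, 483/125); (69/25, 58/25) → (102/125, 439/125)
T4 reflect across x = 0: (629/125, 103/125) → (-629/125, 103/125); (337/125, -541/125) → (-337/125, -541/125); (219/125, 483/125) → (-219/125, 483/125); (102/125, 439/125) → (-102/125, 439/125)
T5 reflect across y = 0: (-629/125, 103/125) → (-629/125, -103/125); (-337/125, -541/125) → (-337/125, 541/125); (-219/125, 483/125) → (-219/125, -483/125); (-102/125, 439/125) → (-102/125, -439/125)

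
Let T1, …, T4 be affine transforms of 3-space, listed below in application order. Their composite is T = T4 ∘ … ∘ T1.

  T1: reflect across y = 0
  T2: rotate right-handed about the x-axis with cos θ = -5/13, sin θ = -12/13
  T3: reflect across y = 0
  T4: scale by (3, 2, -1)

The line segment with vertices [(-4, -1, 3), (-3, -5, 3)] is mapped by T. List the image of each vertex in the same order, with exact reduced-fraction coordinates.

image vertices: (-12, -62/13, 27/13), (-9, -22/13, 75/13)

T1 reflect across y = 0: (-4, -1, 3) → (-4, 1, 3); (-3, -5, 3) → (-3, 5, 3)
T2 rotate right-handed about the x-axis with cos θ = -5/13, sin θ = -12/13: (-4, 1, 3) → (-4, 31/13, -27/13); (-3, 5, 3) → (-3, 11/13, -75/13)
T3 reflect across y = 0: (-4, 31/13, -27/13) → (-4, -31/13, -27/13); (-3, 11/13, -75/13) → (-3, -11/13, -75/13)
T4 scale by (3, 2, -1): (-4, -31/13, -27/13) → (-12, -62/13, 27/13); (-3, -11/13, -75/13) → (-9, -22/13, 75/13)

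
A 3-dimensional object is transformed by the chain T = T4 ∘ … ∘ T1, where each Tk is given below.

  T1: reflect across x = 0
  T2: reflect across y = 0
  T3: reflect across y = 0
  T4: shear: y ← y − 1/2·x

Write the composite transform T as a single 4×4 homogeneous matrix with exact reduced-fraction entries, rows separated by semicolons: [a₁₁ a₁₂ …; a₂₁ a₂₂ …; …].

T1 = [-1 0 0 0; 0 1 0 0; 0 0 1 0; 0 0 0 1]
T2·T1 = [-1 0 0 0; 0 -1 0 0; 0 0 1 0; 0 0 0 1]
T3·…·T1 = [-1 0 0 0; 0 1 0 0; 0 0 1 0; 0 0 0 1]
T4·…·T1 = [-1 0 0 0; 1/2 1 0 0; 0 0 1 0; 0 0 0 1]

T = [-1 0 0 0; 1/2 1 0 0; 0 0 1 0; 0 0 0 1]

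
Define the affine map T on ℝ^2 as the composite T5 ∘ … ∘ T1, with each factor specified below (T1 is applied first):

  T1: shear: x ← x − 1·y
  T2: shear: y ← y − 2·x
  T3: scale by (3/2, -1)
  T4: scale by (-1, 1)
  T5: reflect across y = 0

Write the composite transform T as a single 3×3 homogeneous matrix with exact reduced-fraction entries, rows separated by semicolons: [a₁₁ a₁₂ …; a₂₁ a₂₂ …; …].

T1 = [1 -1 0; 0 1 0; 0 0 1]
T2·T1 = [1 -1 0; -2 3 0; 0 0 1]
T3·…·T1 = [3/2 -3/2 0; 2 -3 0; 0 0 1]
T4·…·T1 = [-3/2 3/2 0; 2 -3 0; 0 0 1]
T5·…·T1 = [-3/2 3/2 0; -2 3 0; 0 0 1]

T = [-3/2 3/2 0; -2 3 0; 0 0 1]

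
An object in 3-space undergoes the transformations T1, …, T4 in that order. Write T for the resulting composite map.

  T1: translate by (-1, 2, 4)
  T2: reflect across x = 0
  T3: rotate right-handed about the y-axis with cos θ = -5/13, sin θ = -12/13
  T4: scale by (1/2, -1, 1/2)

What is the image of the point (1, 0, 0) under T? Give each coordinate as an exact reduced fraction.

T1 translate by (-1, 2, 4): (1, 0, 0) → (0, 2, 4)
T2 reflect across x = 0: (0, 2, 4) → (0, 2, 4)
T3 rotate right-handed about the y-axis with cos θ = -5/13, sin θ = -12/13: (0, 2, 4) → (-48/13, 2, -20/13)
T4 scale by (1/2, -1, 1/2): (-48/13, 2, -20/13) → (-24/13, -2, -10/13)

T(p) = (-24/13, -2, -10/13)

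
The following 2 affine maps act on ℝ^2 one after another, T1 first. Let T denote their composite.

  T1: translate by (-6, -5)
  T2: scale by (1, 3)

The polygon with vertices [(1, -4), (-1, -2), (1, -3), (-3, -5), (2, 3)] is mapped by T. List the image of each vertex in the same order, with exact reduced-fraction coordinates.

T1 translate by (-6, -5): (1, -4) → (-5, -9); (-1, -2) → (-7, -7); (1, -3) → (-5, -8); (-3, -5) → (-9, -10); (2, 3) → (-4, -2)
T2 scale by (1, 3): (-5, -9) → (-5, -27); (-7, -7) → (-7, -21); (-5, -8) → (-5, -24); (-9, -10) → (-9, -30); (-4, -2) → (-4, -6)

image vertices: (-5, -27), (-7, -21), (-5, -24), (-9, -30), (-4, -6)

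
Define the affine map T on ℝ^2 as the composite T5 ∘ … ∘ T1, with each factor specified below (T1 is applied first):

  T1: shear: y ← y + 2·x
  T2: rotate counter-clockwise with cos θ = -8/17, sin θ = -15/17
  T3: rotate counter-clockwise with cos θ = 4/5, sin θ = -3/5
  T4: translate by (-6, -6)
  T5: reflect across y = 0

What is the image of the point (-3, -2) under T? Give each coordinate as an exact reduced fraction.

T(p) = (-567/85, -214/85)

T1 shear: y ← y + 2·x: (-3, -2) → (-3, -8)
T2 rotate counter-clockwise with cos θ = -8/17, sin θ = -15/17: (-3, -8) → (-96/17, 109/17)
T3 rotate counter-clockwise with cos θ = 4/5, sin θ = -3/5: (-96/17, 109/17) → (-57/85, 724/85)
T4 translate by (-6, -6): (-57/85, 724/85) → (-567/85, 214/85)
T5 reflect across y = 0: (-567/85, 214/85) → (-567/85, -214/85)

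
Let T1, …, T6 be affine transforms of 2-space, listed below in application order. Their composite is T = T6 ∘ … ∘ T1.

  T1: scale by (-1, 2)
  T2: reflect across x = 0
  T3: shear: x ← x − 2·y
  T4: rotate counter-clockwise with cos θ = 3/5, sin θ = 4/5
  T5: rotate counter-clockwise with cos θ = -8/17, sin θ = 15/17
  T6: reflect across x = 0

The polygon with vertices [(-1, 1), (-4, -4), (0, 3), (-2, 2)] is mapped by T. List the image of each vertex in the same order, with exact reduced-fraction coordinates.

T1 scale by (-1, 2): (-1, 1) → (1, 2); (-4, -4) → (4, -8); (0, 3) → (0, 6); (-2, 2) → (2, 4)
T2 reflect across x = 0: (1, 2) → (-1, 2); (4, -8) → (-4, -8); (0, 6) → (0, 6); (2, 4) → (-2, 4)
T3 shear: x ← x − 2·y: (-1, 2) → (-5, 2); (-4, -8) → (12, -8); (0, 6) → (-12, 6); (-2, 4) → (-10, 4)
T4 rotate counter-clockwise with cos θ = 3/5, sin θ = 4/5: (-5, 2) → (-23/5, -14/5); (12, -8) → (68/5, 24/5); (-12, 6) → (-12, -6); (-10, 4) → (-46/5, -28/5)
T5 rotate counter-clockwise with cos θ = -8/17, sin θ = 15/17: (-23/5, -14/5) → (394/85, -233/85); (68/5, 24/5) → (-904/85, 828/85); (-12, -6) → (186/17, -132/17); (-46/5, -28/5) → (788/85, -466/85)
T6 reflect across x = 0: (394/85, -233/85) → (-394/85, -233/85); (-904/85, 828/85) → (904/85, 828/85); (186/17, -132/17) → (-186/17, -132/17); (788/85, -466/85) → (-788/85, -466/85)

image vertices: (-394/85, -233/85), (904/85, 828/85), (-186/17, -132/17), (-788/85, -466/85)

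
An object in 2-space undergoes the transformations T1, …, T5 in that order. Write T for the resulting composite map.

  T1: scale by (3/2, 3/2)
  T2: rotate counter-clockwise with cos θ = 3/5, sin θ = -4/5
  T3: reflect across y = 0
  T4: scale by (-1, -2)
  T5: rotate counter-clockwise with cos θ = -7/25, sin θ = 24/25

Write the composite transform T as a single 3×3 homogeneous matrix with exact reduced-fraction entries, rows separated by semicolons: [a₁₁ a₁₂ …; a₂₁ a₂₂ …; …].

T1 = [3/2 0 0; 0 3/2 0; 0 0 1]
T2·T1 = [9/10 6/5 0; -6/5 9/10 0; 0 0 1]
T3·…·T1 = [9/10 6/5 0; 6/5 -9/10 0; 0 0 1]
T4·…·T1 = [-9/10 -6/5 0; -12/5 9/5 0; 0 0 1]
T5·…·T1 = [639/250 -174/125 0; -24/125 -207/125 0; 0 0 1]

T = [639/250 -174/125 0; -24/125 -207/125 0; 0 0 1]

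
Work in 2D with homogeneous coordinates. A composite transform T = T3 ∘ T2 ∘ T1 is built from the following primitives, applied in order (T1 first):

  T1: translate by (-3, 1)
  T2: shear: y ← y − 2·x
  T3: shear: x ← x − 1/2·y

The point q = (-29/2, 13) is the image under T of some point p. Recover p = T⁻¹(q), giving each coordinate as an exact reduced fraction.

p = (-5, -4)

T1 = [1 0 -3; 0 1 1; 0 0 1]
T2·T1 = [1 0 -3; -2 1 7; 0 0 1]
T3·…·T1 = [2 -1/2 -13/2; -2 1 7; 0 0 1]
det M = 1; M⁻¹ = [1 1/2 3; 2 2 -1; 0 0 1]
M⁻¹ · (-29/2, 13)ᵀ = (-5, -4)ᵀ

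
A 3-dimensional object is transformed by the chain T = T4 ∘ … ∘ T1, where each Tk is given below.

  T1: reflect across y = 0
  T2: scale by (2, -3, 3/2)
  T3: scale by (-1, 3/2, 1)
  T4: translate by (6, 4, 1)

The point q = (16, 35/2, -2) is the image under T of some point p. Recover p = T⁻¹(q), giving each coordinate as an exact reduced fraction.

T1 = [1 0 0 0; 0 -1 0 0; 0 0 1 0; 0 0 0 1]
T2·T1 = [2 0 0 0; 0 3 0 0; 0 0 3/2 0; 0 0 0 1]
T3·…·T1 = [-2 0 0 0; 0 9/2 0 0; 0 0 3/2 0; 0 0 0 1]
T4·…·T1 = [-2 0 0 6; 0 9/2 0 4; 0 0 3/2 1; 0 0 0 1]
det M = -27/2; M⁻¹ = [-1/2 0 0 3; 0 2/9 0 -8/9; 0 0 2/3 -2/3; 0 0 0 1]
M⁻¹ · (16, 35/2, -2)ᵀ = (-5, 3, -2)ᵀ

p = (-5, 3, -2)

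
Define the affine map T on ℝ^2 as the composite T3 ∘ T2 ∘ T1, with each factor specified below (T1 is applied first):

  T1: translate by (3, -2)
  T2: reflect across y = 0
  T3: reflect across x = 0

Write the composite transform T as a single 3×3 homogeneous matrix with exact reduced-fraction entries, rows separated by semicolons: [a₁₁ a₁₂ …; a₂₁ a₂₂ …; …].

T = [-1 0 -3; 0 -1 2; 0 0 1]

T1 = [1 0 3; 0 1 -2; 0 0 1]
T2·T1 = [1 0 3; 0 -1 2; 0 0 1]
T3·…·T1 = [-1 0 -3; 0 -1 2; 0 0 1]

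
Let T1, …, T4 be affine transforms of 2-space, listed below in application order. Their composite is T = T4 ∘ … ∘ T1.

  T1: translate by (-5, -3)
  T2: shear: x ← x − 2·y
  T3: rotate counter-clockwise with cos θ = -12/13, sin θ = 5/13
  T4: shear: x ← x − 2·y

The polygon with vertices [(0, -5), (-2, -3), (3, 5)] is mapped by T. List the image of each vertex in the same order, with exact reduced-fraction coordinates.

T1 translate by (-5, -3): (0, -5) → (-5, -8); (-2, -3) → (-7, -6); (3, 5) → (-2, 2)
T2 shear: x ← x − 2·y: (-5, -8) → (11, -8); (-7, -6) → (5, -6); (-2, 2) → (-6, 2)
T3 rotate counter-clockwise with cos θ = -12/13, sin θ = 5/13: (11, -8) → (-92/13, 151/13); (5, -6) → (-30/13, 97/13); (-6, 2) → (62/13, -54/13)
T4 shear: x ← x − 2·y: (-92/13, 151/13) → (-394/13, 151/13); (-30/13, 97/13) → (-224/13, 97/13); (62/13, -54/13) → (170/13, -54/13)

image vertices: (-394/13, 151/13), (-224/13, 97/13), (170/13, -54/13)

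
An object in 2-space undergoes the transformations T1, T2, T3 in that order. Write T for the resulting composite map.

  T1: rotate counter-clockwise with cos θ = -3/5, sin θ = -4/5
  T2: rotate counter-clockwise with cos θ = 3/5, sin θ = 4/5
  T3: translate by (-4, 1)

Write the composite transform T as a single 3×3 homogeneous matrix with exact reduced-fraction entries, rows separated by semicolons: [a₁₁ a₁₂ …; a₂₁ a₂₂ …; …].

T1 = [-3/5 4/5 0; -4/5 -3/5 0; 0 0 1]
T2·T1 = [7/25 24/25 0; -24/25 7/25 0; 0 0 1]
T3·…·T1 = [7/25 24/25 -4; -24/25 7/25 1; 0 0 1]

T = [7/25 24/25 -4; -24/25 7/25 1; 0 0 1]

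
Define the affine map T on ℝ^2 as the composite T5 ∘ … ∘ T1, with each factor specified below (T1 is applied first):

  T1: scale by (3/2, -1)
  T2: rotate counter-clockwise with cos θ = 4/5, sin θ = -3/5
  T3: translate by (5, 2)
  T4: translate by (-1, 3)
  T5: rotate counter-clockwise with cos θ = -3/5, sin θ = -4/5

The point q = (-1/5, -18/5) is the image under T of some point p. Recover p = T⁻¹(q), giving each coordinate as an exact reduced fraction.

T1 = [3/2 0 0; 0 -1 0; 0 0 1]
T2·T1 = [6/5 -3/5 0; -9/10 -4/5 0; 0 0 1]
T3·…·T1 = [6/5 -3/5 5; -9/10 -4/5 2; 0 0 1]
T4·…·T1 = [6/5 -3/5 4; -9/10 -4/5 5; 0 0 1]
T5·…·T1 = [-36/25 -7/25 8/5; -21/50 24/25 -31/5; 0 0 1]
det M = -3/2; M⁻¹ = [-16/25 -14/75 -2/15; -7/25 24/25 32/5; 0 0 1]
M⁻¹ · (-1/5, -18/5)ᵀ = (2/3, 3)ᵀ

p = (2/3, 3)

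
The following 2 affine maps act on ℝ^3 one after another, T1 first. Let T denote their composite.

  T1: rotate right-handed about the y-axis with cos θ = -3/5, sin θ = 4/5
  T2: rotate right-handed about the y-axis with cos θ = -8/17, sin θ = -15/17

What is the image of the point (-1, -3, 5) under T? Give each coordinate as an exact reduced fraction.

T(p) = (-19/85, -3, 433/85)

T1 rotate right-handed about the y-axis with cos θ = -3/5, sin θ = 4/5: (-1, -3, 5) → (23/5, -3, -11/5)
T2 rotate right-handed about the y-axis with cos θ = -8/17, sin θ = -15/17: (23/5, -3, -11/5) → (-19/85, -3, 433/85)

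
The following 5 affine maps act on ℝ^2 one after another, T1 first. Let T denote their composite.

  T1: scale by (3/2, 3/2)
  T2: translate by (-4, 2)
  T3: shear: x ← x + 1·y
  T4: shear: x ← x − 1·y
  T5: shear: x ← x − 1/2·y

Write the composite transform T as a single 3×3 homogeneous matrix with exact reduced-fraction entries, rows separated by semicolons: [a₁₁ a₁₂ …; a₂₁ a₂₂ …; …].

T1 = [3/2 0 0; 0 3/2 0; 0 0 1]
T2·T1 = [3/2 0 -4; 0 3/2 2; 0 0 1]
T3·…·T1 = [3/2 3/2 -2; 0 3/2 2; 0 0 1]
T4·…·T1 = [3/2 0 -4; 0 3/2 2; 0 0 1]
T5·…·T1 = [3/2 -3/4 -5; 0 3/2 2; 0 0 1]

T = [3/2 -3/4 -5; 0 3/2 2; 0 0 1]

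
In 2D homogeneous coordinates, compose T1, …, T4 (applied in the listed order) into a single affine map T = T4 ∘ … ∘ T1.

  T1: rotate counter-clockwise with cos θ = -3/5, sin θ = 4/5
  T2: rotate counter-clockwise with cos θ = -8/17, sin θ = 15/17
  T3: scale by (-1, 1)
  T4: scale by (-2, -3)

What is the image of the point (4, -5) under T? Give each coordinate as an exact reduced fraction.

T(p) = (-1058/85, 384/85)

T1 rotate counter-clockwise with cos θ = -3/5, sin θ = 4/5: (4, -5) → (8/5, 31/5)
T2 rotate counter-clockwise with cos θ = -8/17, sin θ = 15/17: (8/5, 31/5) → (-529/85, -128/85)
T3 scale by (-1, 1): (-529/85, -128/85) → (529/85, -128/85)
T4 scale by (-2, -3): (529/85, -128/85) → (-1058/85, 384/85)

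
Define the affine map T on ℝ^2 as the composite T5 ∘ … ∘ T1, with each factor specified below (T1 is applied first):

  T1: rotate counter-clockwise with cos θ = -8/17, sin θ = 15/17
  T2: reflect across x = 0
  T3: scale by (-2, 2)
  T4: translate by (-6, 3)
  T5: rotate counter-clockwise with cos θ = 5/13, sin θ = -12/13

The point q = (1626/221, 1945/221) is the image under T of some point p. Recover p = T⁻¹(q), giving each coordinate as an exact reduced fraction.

T1 = [-8/17 -15/17 0; 15/17 -8/17 0; 0 0 1]
T2·T1 = [8/17 15/17 0; 15/17 -8/17 0; 0 0 1]
T3·…·T1 = [-16/17 -30/17 0; 30/17 -16/17 0; 0 0 1]
T4·…·T1 = [-16/17 -30/17 -6; 30/17 -16/17 3; 0 0 1]
T5·…·T1 = [280/221 -342/221 6/13; 342/221 280/221 87/13; 0 0 1]
det M = 4; M⁻¹ = [70/221 171/442 -93/34; -171/442 70/221 -33/17; 0 0 1]
M⁻¹ · (1626/221, 1945/221)ᵀ = (3, -2)ᵀ

p = (3, -2)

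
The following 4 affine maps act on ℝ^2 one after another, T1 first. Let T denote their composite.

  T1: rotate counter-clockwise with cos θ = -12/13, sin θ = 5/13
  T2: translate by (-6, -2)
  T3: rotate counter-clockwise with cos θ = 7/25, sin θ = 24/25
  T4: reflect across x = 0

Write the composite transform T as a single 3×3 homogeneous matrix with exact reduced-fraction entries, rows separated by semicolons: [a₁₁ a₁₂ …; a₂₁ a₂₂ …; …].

T1 = [-12/13 -5/13 0; 5/13 -12/13 0; 0 0 1]
T2·T1 = [-12/13 -5/13 -6; 5/13 -12/13 -2; 0 0 1]
T3·…·T1 = [-204/325 253/325 6/25; -253/325 -204/325 -158/25; 0 0 1]
T4·…·T1 = [204/325 -253/325 -6/25; -253/325 -204/325 -158/25; 0 0 1]

T = [204/325 -253/325 -6/25; -253/325 -204/325 -158/25; 0 0 1]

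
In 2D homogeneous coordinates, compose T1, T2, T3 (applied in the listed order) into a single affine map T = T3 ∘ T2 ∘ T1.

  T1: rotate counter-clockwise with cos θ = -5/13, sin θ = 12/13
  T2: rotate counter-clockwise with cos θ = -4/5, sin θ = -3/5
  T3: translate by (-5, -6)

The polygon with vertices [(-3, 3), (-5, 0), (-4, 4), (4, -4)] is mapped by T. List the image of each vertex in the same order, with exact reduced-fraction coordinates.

T1 rotate counter-clockwise with cos θ = -5/13, sin θ = 12/13: (-3, 3) → (-21/13, -51/13); (-5, 0) → (25/13, -60/13); (-4, 4) → (-28/13, -68/13); (4, -4) → (28/13, 68/13)
T2 rotate counter-clockwise with cos θ = -4/5, sin θ = -3/5: (-21/13, -51/13) → (-69/65, 267/65); (25/13, -60/13) → (-56/13, 33/13); (-28/13, -68/13) → (-92/65, 356/65); (28/13, 68/13) → (92/65, -356/65)
T3 translate by (-5, -6): (-69/65, 267/65) → (-394/65, -123/65); (-56/13, 33/13) → (-121/13, -45/13); (-92/65, 356/65) → (-417/65, -34/65); (92/65, -356/65) → (-233/65, -746/65)

image vertices: (-394/65, -123/65), (-121/13, -45/13), (-417/65, -34/65), (-233/65, -746/65)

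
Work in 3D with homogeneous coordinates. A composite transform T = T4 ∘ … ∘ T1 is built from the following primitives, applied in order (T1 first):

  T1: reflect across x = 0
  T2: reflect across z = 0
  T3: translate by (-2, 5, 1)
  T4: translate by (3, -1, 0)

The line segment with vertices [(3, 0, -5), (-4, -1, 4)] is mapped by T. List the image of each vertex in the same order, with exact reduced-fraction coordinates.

T1 reflect across x = 0: (3, 0, -5) → (-3, 0, -5); (-4, -1, 4) → (4, -1, 4)
T2 reflect across z = 0: (-3, 0, -5) → (-3, 0, 5); (4, -1, 4) → (4, -1, -4)
T3 translate by (-2, 5, 1): (-3, 0, 5) → (-5, 5, 6); (4, -1, -4) → (2, 4, -3)
T4 translate by (3, -1, 0): (-5, 5, 6) → (-2, 4, 6); (2, 4, -3) → (5, 3, -3)

image vertices: (-2, 4, 6), (5, 3, -3)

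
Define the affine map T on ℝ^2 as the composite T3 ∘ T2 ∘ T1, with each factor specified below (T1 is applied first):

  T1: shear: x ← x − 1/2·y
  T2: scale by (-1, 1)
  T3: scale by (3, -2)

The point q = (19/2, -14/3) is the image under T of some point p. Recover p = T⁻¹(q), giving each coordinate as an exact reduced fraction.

p = (-2, 7/3)

T1 = [1 -1/2 0; 0 1 0; 0 0 1]
T2·T1 = [-1 1/2 0; 0 1 0; 0 0 1]
T3·…·T1 = [-3 3/2 0; 0 -2 0; 0 0 1]
det M = 6; M⁻¹ = [-1/3 -1/4 0; 0 -1/2 0; 0 0 1]
M⁻¹ · (19/2, -14/3)ᵀ = (-2, 7/3)ᵀ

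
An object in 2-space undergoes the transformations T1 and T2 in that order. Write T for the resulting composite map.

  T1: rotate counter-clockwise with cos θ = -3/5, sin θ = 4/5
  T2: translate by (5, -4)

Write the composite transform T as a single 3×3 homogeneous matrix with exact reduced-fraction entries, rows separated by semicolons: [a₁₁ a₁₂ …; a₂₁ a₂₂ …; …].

T = [-3/5 -4/5 5; 4/5 -3/5 -4; 0 0 1]

T1 = [-3/5 -4/5 0; 4/5 -3/5 0; 0 0 1]
T2·T1 = [-3/5 -4/5 5; 4/5 -3/5 -4; 0 0 1]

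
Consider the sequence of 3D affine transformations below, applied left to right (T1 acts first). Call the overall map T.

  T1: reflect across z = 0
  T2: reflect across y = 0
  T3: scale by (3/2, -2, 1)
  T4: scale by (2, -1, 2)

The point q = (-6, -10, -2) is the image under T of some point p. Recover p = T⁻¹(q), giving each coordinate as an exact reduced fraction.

T1 = [1 0 0 0; 0 1 0 0; 0 0 -1 0; 0 0 0 1]
T2·T1 = [1 0 0 0; 0 -1 0 0; 0 0 -1 0; 0 0 0 1]
T3·…·T1 = [3/2 0 0 0; 0 2 0 0; 0 0 -1 0; 0 0 0 1]
T4·…·T1 = [3 0 0 0; 0 -2 0 0; 0 0 -2 0; 0 0 0 1]
det M = 12; M⁻¹ = [1/3 0 0 0; 0 -1/2 0 0; 0 0 -1/2 0; 0 0 0 1]
M⁻¹ · (-6, -10, -2)ᵀ = (-2, 5, 1)ᵀ

p = (-2, 5, 1)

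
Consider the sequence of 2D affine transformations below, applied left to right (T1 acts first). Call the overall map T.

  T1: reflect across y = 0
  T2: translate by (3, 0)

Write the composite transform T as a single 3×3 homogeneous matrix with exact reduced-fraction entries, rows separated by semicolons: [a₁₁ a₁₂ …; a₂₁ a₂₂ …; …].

T = [1 0 3; 0 -1 0; 0 0 1]

T1 = [1 0 0; 0 -1 0; 0 0 1]
T2·T1 = [1 0 3; 0 -1 0; 0 0 1]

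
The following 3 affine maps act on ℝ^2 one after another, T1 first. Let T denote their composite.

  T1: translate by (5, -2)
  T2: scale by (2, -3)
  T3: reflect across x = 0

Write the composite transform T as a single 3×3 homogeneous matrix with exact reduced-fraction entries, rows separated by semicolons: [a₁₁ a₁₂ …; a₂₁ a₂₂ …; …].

T1 = [1 0 5; 0 1 -2; 0 0 1]
T2·T1 = [2 0 10; 0 -3 6; 0 0 1]
T3·…·T1 = [-2 0 -10; 0 -3 6; 0 0 1]

T = [-2 0 -10; 0 -3 6; 0 0 1]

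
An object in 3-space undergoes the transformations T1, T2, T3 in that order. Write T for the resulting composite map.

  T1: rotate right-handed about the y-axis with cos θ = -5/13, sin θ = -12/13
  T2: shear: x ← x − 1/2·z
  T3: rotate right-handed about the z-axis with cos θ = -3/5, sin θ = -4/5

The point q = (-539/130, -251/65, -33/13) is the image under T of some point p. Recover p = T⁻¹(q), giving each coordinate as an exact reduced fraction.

T1 = [-5/13 0 -12/13 0; 0 1 0 0; 12/13 0 -5/13 0; 0 0 0 1]
T2·T1 = [-11/13 0 -19/26 0; 0 1 0 0; 12/13 0 -5/13 0; 0 0 0 1]
T3·…·T1 = [33/65 4/5 57/130 0; 44/65 -3/5 38/65 0; 12/13 0 -5/13 0; 0 0 0 1]
det M = 1; M⁻¹ = [3/13 4/13 19/26 0; 4/5 -3/5 0 0; 36/65 48/65 -11/13 0; 0 0 0 1]
M⁻¹ · (-539/130, -251/65, -33/13)ᵀ = (-4, -1, -3)ᵀ

p = (-4, -1, -3)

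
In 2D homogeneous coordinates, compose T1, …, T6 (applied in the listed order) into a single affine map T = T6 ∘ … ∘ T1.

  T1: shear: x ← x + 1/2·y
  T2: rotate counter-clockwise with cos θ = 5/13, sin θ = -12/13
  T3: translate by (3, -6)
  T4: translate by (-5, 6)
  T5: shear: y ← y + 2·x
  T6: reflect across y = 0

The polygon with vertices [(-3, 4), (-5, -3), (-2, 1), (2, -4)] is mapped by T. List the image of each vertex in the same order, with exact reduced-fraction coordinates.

T1 shear: x ← x + 1/2·y: (-3, 4) → (-1, 4); (-5, -3) → (-13/2, -3); (-2, 1) → (-3/2, 1); (2, -4) → (0, -4)
T2 rotate counter-clockwise with cos θ = 5/13, sin θ = -12/13: (-1, 4) → (43/13, 32/13); (-13/2, -3) → (-137/26, 63/13); (-3/2, 1) → (9/26, 23/13); (0, -4) → (-48/13, -20/13)
T3 translate by (3, -6): (43/13, 32/13) → (82/13, -46/13); (-137/26, 63/13) → (-59/26, -15/13); (9/26, 23/13) → (87/26, -55/13); (-48/13, -20/13) → (-9/13, -98/13)
T4 translate by (-5, 6): (82/13, -46/13) → (17/13, 32/13); (-59/26, -15/13) → (-189/26, 63/13); (87/26, -55/13) → (-43/26, 23/13); (-9/13, -98/13) → (-74/13, -20/13)
T5 shear: y ← y + 2·x: (17/13, 32/13) → (17/13, 66/13); (-189/26, 63/13) → (-189/26, -126/13); (-43/26, 23/13) → (-43/26, -20/13); (-74/13, -20/13) → (-74/13, -168/13)
T6 reflect across y = 0: (17/13, 66/13) → (17/13, -66/13); (-189/26, -126/13) → (-189/26, 126/13); (-43/26, -20/13) → (-43/26, 20/13); (-74/13, -168/13) → (-74/13, 168/13)

image vertices: (17/13, -66/13), (-189/26, 126/13), (-43/26, 20/13), (-74/13, 168/13)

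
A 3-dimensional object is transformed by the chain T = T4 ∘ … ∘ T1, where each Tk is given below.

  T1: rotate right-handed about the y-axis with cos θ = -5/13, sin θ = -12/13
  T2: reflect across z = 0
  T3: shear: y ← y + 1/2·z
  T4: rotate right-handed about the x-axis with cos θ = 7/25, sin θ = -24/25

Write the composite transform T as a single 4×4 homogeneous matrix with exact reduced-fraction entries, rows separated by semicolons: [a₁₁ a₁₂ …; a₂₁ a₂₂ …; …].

T1 = [-5/13 0 -12/13 0; 0 1 0 0; 12/13 0 -5/13 0; 0 0 0 1]
T2·T1 = [-5/13 0 -12/13 0; 0 1 0 0; -12/13 0 5/13 0; 0 0 0 1]
T3·…·T1 = [-5/13 0 -12/13 0; -6/13 1 5/26 0; -12/13 0 5/13 0; 0 0 0 1]
T4·…·T1 = [-5/13 0 -12/13 0; -66/65 7/25 11/26 0; 12/65 -24/25 -1/13 0; 0 0 0 1]

T = [-5/13 0 -12/13 0; -66/65 7/25 11/26 0; 12/65 -24/25 -1/13 0; 0 0 0 1]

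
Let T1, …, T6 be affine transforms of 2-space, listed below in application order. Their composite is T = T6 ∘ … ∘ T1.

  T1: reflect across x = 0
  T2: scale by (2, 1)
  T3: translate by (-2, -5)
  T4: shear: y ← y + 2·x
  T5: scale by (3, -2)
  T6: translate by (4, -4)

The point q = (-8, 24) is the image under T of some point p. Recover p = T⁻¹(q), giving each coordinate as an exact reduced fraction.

T1 = [-1 0 0; 0 1 0; 0 0 1]
T2·T1 = [-2 0 0; 0 1 0; 0 0 1]
T3·…·T1 = [-2 0 -2; 0 1 -5; 0 0 1]
T4·…·T1 = [-2 0 -2; -4 1 -9; 0 0 1]
T5·…·T1 = [-6 0 -6; 8 -2 18; 0 0 1]
T6·…·T1 = [-6 0 -2; 8 -2 14; 0 0 1]
det M = 12; M⁻¹ = [-1/6 0 -1/3; -2/3 -1/2 17/3; 0 0 1]
M⁻¹ · (-8, 24)ᵀ = (1, -1)ᵀ

p = (1, -1)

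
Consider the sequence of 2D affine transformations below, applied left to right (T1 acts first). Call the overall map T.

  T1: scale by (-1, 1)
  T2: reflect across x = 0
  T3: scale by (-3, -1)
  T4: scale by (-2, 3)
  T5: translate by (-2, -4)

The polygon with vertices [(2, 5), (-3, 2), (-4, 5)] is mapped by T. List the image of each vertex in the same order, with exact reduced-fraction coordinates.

image vertices: (10, -19), (-20, -10), (-26, -19)

T1 scale by (-1, 1): (2, 5) → (-2, 5); (-3, 2) → (3, 2); (-4, 5) → (4, 5)
T2 reflect across x = 0: (-2, 5) → (2, 5); (3, 2) → (-3, 2); (4, 5) → (-4, 5)
T3 scale by (-3, -1): (2, 5) → (-6, -5); (-3, 2) → (9, -2); (-4, 5) → (12, -5)
T4 scale by (-2, 3): (-6, -5) → (12, -15); (9, -2) → (-18, -6); (12, -5) → (-24, -15)
T5 translate by (-2, -4): (12, -15) → (10, -19); (-18, -6) → (-20, -10); (-24, -15) → (-26, -19)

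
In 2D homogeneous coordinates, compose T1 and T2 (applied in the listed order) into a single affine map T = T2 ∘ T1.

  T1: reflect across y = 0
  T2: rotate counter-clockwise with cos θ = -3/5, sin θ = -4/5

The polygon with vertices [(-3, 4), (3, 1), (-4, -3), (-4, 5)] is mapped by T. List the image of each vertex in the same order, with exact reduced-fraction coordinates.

image vertices: (-7/5, 24/5), (-13/5, -9/5), (24/5, 7/5), (-8/5, 31/5)

T1 reflect across y = 0: (-3, 4) → (-3, -4); (3, 1) → (3, -1); (-4, -3) → (-4, 3); (-4, 5) → (-4, -5)
T2 rotate counter-clockwise with cos θ = -3/5, sin θ = -4/5: (-3, -4) → (-7/5, 24/5); (3, -1) → (-13/5, -9/5); (-4, 3) → (24/5, 7/5); (-4, -5) → (-8/5, 31/5)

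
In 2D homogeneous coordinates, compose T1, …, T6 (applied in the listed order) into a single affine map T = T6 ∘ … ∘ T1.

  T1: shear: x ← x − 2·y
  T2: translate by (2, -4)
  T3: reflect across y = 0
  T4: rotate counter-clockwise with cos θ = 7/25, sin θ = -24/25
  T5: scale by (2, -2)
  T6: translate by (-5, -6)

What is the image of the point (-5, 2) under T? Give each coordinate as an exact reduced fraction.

T1 shear: x ← x − 2·y: (-5, 2) → (-9, 2)
T2 translate by (2, -4): (-9, 2) → (-7, -2)
T3 reflect across y = 0: (-7, -2) → (-7, 2)
T4 rotate counter-clockwise with cos θ = 7/25, sin θ = -24/25: (-7, 2) → (-1/25, 182/25)
T5 scale by (2, -2): (-1/25, 182/25) → (-2/25, -364/25)
T6 translate by (-5, -6): (-2/25, -364/25) → (-127/25, -514/25)

T(p) = (-127/25, -514/25)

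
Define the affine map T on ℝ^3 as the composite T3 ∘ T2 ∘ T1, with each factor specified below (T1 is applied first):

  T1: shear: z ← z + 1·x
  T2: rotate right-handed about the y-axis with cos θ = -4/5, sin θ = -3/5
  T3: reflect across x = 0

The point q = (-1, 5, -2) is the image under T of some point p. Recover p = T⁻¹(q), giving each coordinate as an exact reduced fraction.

p = (-2, 5, 3)

T1 = [1 0 0 0; 0 1 0 0; 1 0 1 0; 0 0 0 1]
T2·T1 = [-7/5 0 -3/5 0; 0 1 0 0; -1/5 0 -4/5 0; 0 0 0 1]
T3·…·T1 = [7/5 0 3/5 0; 0 1 0 0; -1/5 0 -4/5 0; 0 0 0 1]
det M = -1; M⁻¹ = [4/5 0 3/5 0; 0 1 0 0; -1/5 0 -7/5 0; 0 0 0 1]
M⁻¹ · (-1, 5, -2)ᵀ = (-2, 5, 3)ᵀ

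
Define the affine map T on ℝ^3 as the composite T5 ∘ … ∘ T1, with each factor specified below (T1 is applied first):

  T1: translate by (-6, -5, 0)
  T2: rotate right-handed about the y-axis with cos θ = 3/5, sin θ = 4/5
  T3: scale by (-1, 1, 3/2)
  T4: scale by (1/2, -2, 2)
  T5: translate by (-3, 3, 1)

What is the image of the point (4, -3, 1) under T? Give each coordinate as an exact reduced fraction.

T1 translate by (-6, -5, 0): (4, -3, 1) → (-2, -8, 1)
T2 rotate right-handed about the y-axis with cos θ = 3/5, sin θ = 4/5: (-2, -8, 1) → (-2/5, -8, 11/5)
T3 scale by (-1, 1, 3/2): (-2/5, -8, 11/5) → (2/5, -8, 33/10)
T4 scale by (1/2, -2, 2): (2/5, -8, 33/10) → (1/5, 16, 33/5)
T5 translate by (-3, 3, 1): (1/5, 16, 33/5) → (-14/5, 19, 38/5)

T(p) = (-14/5, 19, 38/5)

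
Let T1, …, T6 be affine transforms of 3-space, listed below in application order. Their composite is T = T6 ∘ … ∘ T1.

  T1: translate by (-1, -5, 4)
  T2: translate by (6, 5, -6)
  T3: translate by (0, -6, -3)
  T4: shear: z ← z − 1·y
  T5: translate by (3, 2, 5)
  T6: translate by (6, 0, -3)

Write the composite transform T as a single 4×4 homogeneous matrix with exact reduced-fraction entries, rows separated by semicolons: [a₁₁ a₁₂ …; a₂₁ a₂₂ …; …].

T = [1 0 0 14; 0 1 0 -4; 0 -1 1 3; 0 0 0 1]

T1 = [1 0 0 -1; 0 1 0 -5; 0 0 1 4; 0 0 0 1]
T2·T1 = [1 0 0 5; 0 1 0 0; 0 0 1 -2; 0 0 0 1]
T3·…·T1 = [1 0 0 5; 0 1 0 -6; 0 0 1 -5; 0 0 0 1]
T4·…·T1 = [1 0 0 5; 0 1 0 -6; 0 -1 1 1; 0 0 0 1]
T5·…·T1 = [1 0 0 8; 0 1 0 -4; 0 -1 1 6; 0 0 0 1]
T6·…·T1 = [1 0 0 14; 0 1 0 -4; 0 -1 1 3; 0 0 0 1]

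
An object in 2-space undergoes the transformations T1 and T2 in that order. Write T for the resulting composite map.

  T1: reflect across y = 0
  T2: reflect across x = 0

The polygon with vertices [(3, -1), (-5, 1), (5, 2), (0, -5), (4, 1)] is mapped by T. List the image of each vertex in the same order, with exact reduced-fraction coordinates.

T1 reflect across y = 0: (3, -1) → (3, 1); (-5, 1) → (-5, -1); (5, 2) → (5, -2); (0, -5) → (0, 5); (4, 1) → (4, -1)
T2 reflect across x = 0: (3, 1) → (-3, 1); (-5, -1) → (5, -1); (5, -2) → (-5, -2); (0, 5) → (0, 5); (4, -1) → (-4, -1)

image vertices: (-3, 1), (5, -1), (-5, -2), (0, 5), (-4, -1)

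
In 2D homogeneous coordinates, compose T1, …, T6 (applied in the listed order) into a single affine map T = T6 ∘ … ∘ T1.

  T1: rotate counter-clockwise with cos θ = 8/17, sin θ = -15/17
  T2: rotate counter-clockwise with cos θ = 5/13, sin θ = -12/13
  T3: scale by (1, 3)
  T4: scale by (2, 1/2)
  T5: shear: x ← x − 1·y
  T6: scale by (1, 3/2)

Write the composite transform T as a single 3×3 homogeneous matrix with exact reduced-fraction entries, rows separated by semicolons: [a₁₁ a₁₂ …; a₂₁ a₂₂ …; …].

T = [-47/442 552/221 0; -1539/884 -315/221 0; 0 0 1]

T1 = [8/17 15/17 0; -15/17 8/17 0; 0 0 1]
T2·T1 = [-140/221 171/221 0; -171/221 -140/221 0; 0 0 1]
T3·…·T1 = [-140/221 171/221 0; -513/221 -420/221 0; 0 0 1]
T4·…·T1 = [-280/221 342/221 0; -513/442 -210/221 0; 0 0 1]
T5·…·T1 = [-47/442 552/221 0; -513/442 -210/221 0; 0 0 1]
T6·…·T1 = [-47/442 552/221 0; -1539/884 -315/221 0; 0 0 1]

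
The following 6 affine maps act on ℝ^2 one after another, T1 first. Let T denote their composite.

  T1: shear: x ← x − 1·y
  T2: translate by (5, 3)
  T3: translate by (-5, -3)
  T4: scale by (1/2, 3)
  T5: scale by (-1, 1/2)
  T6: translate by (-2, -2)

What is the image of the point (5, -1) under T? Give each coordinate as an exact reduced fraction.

T(p) = (-5, -7/2)

T1 shear: x ← x − 1·y: (5, -1) → (6, -1)
T2 translate by (5, 3): (6, -1) → (11, 2)
T3 translate by (-5, -3): (11, 2) → (6, -1)
T4 scale by (1/2, 3): (6, -1) → (3, -3)
T5 scale by (-1, 1/2): (3, -3) → (-3, -3/2)
T6 translate by (-2, -2): (-3, -3/2) → (-5, -7/2)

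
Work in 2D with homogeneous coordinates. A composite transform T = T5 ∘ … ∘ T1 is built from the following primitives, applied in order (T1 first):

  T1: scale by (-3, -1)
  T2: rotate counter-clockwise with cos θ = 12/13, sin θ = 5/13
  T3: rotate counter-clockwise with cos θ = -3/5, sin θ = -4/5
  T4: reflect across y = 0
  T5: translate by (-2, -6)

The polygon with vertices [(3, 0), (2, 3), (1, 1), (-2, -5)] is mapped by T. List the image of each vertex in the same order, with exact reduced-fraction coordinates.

T1 scale by (-3, -1): (3, 0) → (-9, 0); (2, 3) → (-6, -3); (1, 1) → (-3, -1); (-2, -5) → (6, 5)
T2 rotate counter-clockwise with cos θ = 12/13, sin θ = 5/13: (-9, 0) → (-108/13, -45/13); (-6, -3) → (-57/13, -66/13); (-3, -1) → (-31/13, -27/13); (6, 5) → (47/13, 90/13)
T3 rotate counter-clockwise with cos θ = -3/5, sin θ = -4/5: (-108/13, -45/13) → (144/65, 567/65); (-57/13, -66/13) → (-93/65, 426/65); (-31/13, -27/13) → (-3/13, 41/13); (47/13, 90/13) → (219/65, -458/65)
T4 reflect across y = 0: (144/65, 567/65) → (144/65, -567/65); (-93/65, 426/65) → (-93/65, -426/65); (-3/13, 41/13) → (-3/13, -41/13); (219/65, -458/65) → (219/65, 458/65)
T5 translate by (-2, -6): (144/65, -567/65) → (14/65, -957/65); (-93/65, -426/65) → (-223/65, -816/65); (-3/13, -41/13) → (-29/13, -119/13); (219/65, 458/65) → (89/65, 68/65)

image vertices: (14/65, -957/65), (-223/65, -816/65), (-29/13, -119/13), (89/65, 68/65)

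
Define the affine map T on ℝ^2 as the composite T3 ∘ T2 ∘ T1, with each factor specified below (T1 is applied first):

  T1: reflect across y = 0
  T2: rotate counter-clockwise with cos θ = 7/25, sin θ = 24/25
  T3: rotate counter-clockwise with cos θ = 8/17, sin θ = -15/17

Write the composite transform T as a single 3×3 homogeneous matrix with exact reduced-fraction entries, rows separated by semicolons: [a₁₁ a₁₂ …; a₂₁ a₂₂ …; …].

T1 = [1 0 0; 0 -1 0; 0 0 1]
T2·T1 = [7/25 24/25 0; 24/25 -7/25 0; 0 0 1]
T3·…·T1 = [416/425 87/425 0; 87/425 -416/425 0; 0 0 1]

T = [416/425 87/425 0; 87/425 -416/425 0; 0 0 1]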